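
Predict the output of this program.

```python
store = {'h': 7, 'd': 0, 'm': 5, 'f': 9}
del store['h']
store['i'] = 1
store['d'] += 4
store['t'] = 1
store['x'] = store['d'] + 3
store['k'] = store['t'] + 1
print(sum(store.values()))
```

29

del 'h' → {'d': 0, 'm': 5, 'f': 9}
store['i'] = 1 → {'d': 0, 'm': 5, 'f': 9, 'i': 1}
store['d'] = 0+4 = 4 → {'d': 4, 'm': 5, 'f': 9, 'i': 1}
store['t'] = 1 → {'d': 4, 'm': 5, 'f': 9, 'i': 1, 't': 1}
store['x'] = store['d']+3 = 7 → {'d': 4, 'm': 5, 'f': 9, 'i': 1, 't': 1, 'x': 7}
store['k'] = store['t']+1 = 2 → {'d': 4, 'm': 5, 'f': 9, 'i': 1, 't': 1, 'x': 7, 'k': 2}
sum of values = 29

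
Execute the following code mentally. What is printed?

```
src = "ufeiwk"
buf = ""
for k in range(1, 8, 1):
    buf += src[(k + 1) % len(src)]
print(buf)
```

k=1: add src[2]='e' → 'e'
k=2: add src[3]='i' → 'ei'
k=3: add src[4]='w' → 'eiw'
k=4: add src[5]='k' → 'eiwk'
k=5: add src[0]='u' → 'eiwku'
k=6: add src[1]='f' → 'eiwkuf'
k=7: add src[2]='e' → 'eiwkufe'

eiwkufe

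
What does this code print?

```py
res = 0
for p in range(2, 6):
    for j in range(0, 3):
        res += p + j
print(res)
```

p=2,j=0: res = 0+2 = 2
p=2,j=1: res = 2+3 = 5
p=2,j=2: res = 5+4 = 9
p=3,j=0: res = 9+3 = 12
p=3,j=1: res = 12+4 = 16
p=3,j=2: res = 16+5 = 21
p=4,j=0: res = 21+4 = 25
p=4,j=1: res = 25+5 = 30
p=4,j=2: res = 30+6 = 36
p=5,j=0: res = 36+5 = 41
p=5,j=1: res = 41+6 = 47
p=5,j=2: res = 47+7 = 54

54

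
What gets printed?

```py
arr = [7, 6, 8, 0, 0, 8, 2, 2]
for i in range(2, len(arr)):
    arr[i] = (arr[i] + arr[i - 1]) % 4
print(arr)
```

i=2: arr[2] = (8+6)%4 = 2 → [7, 6, 2, 0, 0, 8, 2, 2]
i=3: arr[3] = (0+2)%4 = 2 → [7, 6, 2, 2, 0, 8, 2, 2]
i=4: arr[4] = (0+2)%4 = 2 → [7, 6, 2, 2, 2, 8, 2, 2]
i=5: arr[5] = (8+2)%4 = 2 → [7, 6, 2, 2, 2, 2, 2, 2]
i=6: arr[6] = (2+2)%4 = 0 → [7, 6, 2, 2, 2, 2, 0, 2]
i=7: arr[7] = (2+0)%4 = 2 → [7, 6, 2, 2, 2, 2, 0, 2]

[7, 6, 2, 2, 2, 2, 0, 2]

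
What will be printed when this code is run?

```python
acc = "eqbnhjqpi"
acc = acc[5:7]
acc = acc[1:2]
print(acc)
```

slice [5:7] → 'jq'
slice [1:2] → 'q'

q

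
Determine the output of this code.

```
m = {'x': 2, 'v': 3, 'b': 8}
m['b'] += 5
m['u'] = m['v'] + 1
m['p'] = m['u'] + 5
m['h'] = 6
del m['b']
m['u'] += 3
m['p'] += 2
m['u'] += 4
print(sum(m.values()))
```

33

m['b'] = 8+5 = 13 → {'x': 2, 'v': 3, 'b': 13}
m['u'] = m['v']+1 = 4 → {'x': 2, 'v': 3, 'b': 13, 'u': 4}
m['p'] = m['u']+5 = 9 → {'x': 2, 'v': 3, 'b': 13, 'u': 4, 'p': 9}
m['h'] = 6 → {'x': 2, 'v': 3, 'b': 13, 'u': 4, 'p': 9, 'h': 6}
del 'b' → {'x': 2, 'v': 3, 'u': 4, 'p': 9, 'h': 6}
m['u'] = 4+3 = 7 → {'x': 2, 'v': 3, 'u': 7, 'p': 9, 'h': 6}
m['p'] = 9+2 = 11 → {'x': 2, 'v': 3, 'u': 7, 'p': 11, 'h': 6}
m['u'] = 7+4 = 11 → {'x': 2, 'v': 3, 'u': 11, 'p': 11, 'h': 6}
sum of values = 33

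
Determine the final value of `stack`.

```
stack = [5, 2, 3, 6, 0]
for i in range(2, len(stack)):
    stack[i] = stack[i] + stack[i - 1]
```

[5, 2, 5, 11, 11]

i=2: stack[2] = 3+2 = 5 → [5, 2, 5, 6, 0]
i=3: stack[3] = 6+5 = 11 → [5, 2, 5, 11, 0]
i=4: stack[4] = 0+11 = 11 → [5, 2, 5, 11, 11]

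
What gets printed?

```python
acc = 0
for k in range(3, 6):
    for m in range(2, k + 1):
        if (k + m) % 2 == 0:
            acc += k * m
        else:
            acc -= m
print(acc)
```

62

k=3,m=2: odd sum, acc = 0-2 = -2
k=3,m=3: even sum, acc = (-2)+9 = 7
k=4,m=2: even sum, acc = 7+8 = 15
k=4,m=3: odd sum, acc = 15-3 = 12
k=4,m=4: even sum, acc = 12+16 = 28
k=5,m=2: odd sum, acc = 28-2 = 26
k=5,m=3: even sum, acc = 26+15 = 41
k=5,m=4: odd sum, acc = 41-4 = 37
k=5,m=5: even sum, acc = 37+25 = 62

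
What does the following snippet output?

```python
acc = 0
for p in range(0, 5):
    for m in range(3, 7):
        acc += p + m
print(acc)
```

130

p=0,m=3: acc = 0+3 = 3
p=0,m=4: acc = 3+4 = 7
p=0,m=5: acc = 7+5 = 12
p=0,m=6: acc = 12+6 = 18
p=1,m=3: acc = 18+4 = 22
p=1,m=4: acc = 22+5 = 27
p=1,m=5: acc = 27+6 = 33
p=1,m=6: acc = 33+7 = 40
p=2,m=3: acc = 40+5 = 45
p=2,m=4: acc = 45+6 = 51
p=2,m=5: acc = 51+7 = 58
p=2,m=6: acc = 58+8 = 66
p=3,m=3: acc = 66+6 = 72
p=3,m=4: acc = 72+7 = 79
p=3,m=5: acc = 79+8 = 87
p=3,m=6: acc = 87+9 = 96
p=4,m=3: acc = 96+7 = 103
p=4,m=4: acc = 103+8 = 111
p=4,m=5: acc = 111+9 = 120
p=4,m=6: acc = 120+10 = 130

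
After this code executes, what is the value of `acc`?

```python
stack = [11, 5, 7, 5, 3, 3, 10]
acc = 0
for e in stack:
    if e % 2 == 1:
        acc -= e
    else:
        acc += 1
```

-33

e=11: odd, acc = 0-11 = -11
e=5: odd, acc = (-11)-5 = -16
e=7: odd, acc = (-16)-7 = -23
e=5: odd, acc = (-23)-5 = -28
e=3: odd, acc = (-28)-3 = -31
e=3: odd, acc = (-31)-3 = -34
e=10: not odd, acc = (-34)+1 = -33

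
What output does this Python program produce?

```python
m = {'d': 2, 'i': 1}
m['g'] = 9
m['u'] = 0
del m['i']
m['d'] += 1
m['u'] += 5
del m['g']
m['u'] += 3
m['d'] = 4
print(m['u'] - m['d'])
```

m['g'] = 9 → {'d': 2, 'i': 1, 'g': 9}
m['u'] = 0 → {'d': 2, 'i': 1, 'g': 9, 'u': 0}
del 'i' → {'d': 2, 'g': 9, 'u': 0}
m['d'] = 2+1 = 3 → {'d': 3, 'g': 9, 'u': 0}
m['u'] = 0+5 = 5 → {'d': 3, 'g': 9, 'u': 5}
del 'g' → {'d': 3, 'u': 5}
m['u'] = 5+3 = 8 → {'d': 3, 'u': 8}
m['d'] = 4 → {'d': 4, 'u': 8}
m['u']-m['d'] = 8-4 = 4

4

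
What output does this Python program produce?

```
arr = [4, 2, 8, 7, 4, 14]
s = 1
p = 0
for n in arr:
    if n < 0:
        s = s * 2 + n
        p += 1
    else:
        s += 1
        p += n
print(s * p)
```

273

n=4: not <0, s = 1+1 = 2; p=4
n=2: not <0, s = 2+1 = 3; p=6
n=8: not <0, s = 3+1 = 4; p=14
n=7: not <0, s = 4+1 = 5; p=21
n=4: not <0, s = 5+1 = 6; p=25
n=14: not <0, s = 6+1 = 7; p=39
s*p = 7*39 = 273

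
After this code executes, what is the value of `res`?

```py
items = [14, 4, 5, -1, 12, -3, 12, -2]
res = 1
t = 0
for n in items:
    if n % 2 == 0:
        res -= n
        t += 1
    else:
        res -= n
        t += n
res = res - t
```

-46

n=14: even, res = 1-14 = -13; t=1
n=4: even, res = (-13)-4 = -17; t=2
n=5: not even, res = (-17)-5 = -22; t=7
n=-1: not even, res = (-22)-(-1) = -21; t=6
n=12: even, res = (-21)-12 = -33; t=7
n=-3: not even, res = (-33)-(-3) = -30; t=4
n=12: even, res = (-30)-12 = -42; t=5
n=-2: even, res = (-42)-(-2) = -40; t=6
res-t = (-40)-6 = -46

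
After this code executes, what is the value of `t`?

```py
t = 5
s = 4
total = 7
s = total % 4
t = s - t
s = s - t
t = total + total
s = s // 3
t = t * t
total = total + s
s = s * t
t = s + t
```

s = 7%4 = 3
t = 3-5 = -2
s = 3-(-2) = 5
t = 7+7 = 14
s = 5//3 = 1
t = 14*14 = 196
total = 7+1 = 8
s = 1*196 = 196
t = 196+196 = 392

392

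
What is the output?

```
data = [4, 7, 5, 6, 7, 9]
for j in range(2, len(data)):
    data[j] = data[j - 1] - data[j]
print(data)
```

[4, 7, 2, -4, -11, -20]

j=2: data[2] = 7-5 = 2 → [4, 7, 2, 6, 7, 9]
j=3: data[3] = 2-6 = -4 → [4, 7, 2, -4, 7, 9]
j=4: data[4] = (-4)-7 = -11 → [4, 7, 2, -4, -11, 9]
j=5: data[5] = (-11)-9 = -20 → [4, 7, 2, -4, -11, -20]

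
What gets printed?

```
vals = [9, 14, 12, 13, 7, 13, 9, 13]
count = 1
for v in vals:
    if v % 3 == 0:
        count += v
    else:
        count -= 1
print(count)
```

26

v=9: %3==0, count = 1+9 = 10
v=14: not %3==0, count = 10-1 = 9
v=12: %3==0, count = 9+12 = 21
v=13: not %3==0, count = 21-1 = 20
v=7: not %3==0, count = 20-1 = 19
v=13: not %3==0, count = 19-1 = 18
v=9: %3==0, count = 18+9 = 27
v=13: not %3==0, count = 27-1 = 26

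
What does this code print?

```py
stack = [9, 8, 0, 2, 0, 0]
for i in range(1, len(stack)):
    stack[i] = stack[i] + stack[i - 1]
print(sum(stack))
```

100

i=1: stack[1] = 8+9 = 17 → [9, 17, 0, 2, 0, 0]
i=2: stack[2] = 0+17 = 17 → [9, 17, 17, 2, 0, 0]
i=3: stack[3] = 2+17 = 19 → [9, 17, 17, 19, 0, 0]
i=4: stack[4] = 0+19 = 19 → [9, 17, 17, 19, 19, 0]
i=5: stack[5] = 0+19 = 19 → [9, 17, 17, 19, 19, 19]
sum = 100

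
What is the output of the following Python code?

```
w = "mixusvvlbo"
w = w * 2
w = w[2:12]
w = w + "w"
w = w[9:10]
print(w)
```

i

repeat ×2 → 'mixusvvlbomixusvvlbo'
slice [2:12] → 'xusvvlbomi'
+ 'w' → 'xusvvlbomiw'
slice [9:10] → 'i'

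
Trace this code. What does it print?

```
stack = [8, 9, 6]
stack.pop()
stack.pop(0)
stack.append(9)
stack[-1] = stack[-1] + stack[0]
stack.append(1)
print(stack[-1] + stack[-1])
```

2

pop() removes 6 → [8, 9]
pop(0) removes 8 → [9]
append 9 → [9, 9]
stack[-1] = stack[-1]+stack[0] = 9+9 = 18 → [9, 18]
append 1 → [9, 18, 1]
stack[-1]+stack[-1] = 1+1 = 2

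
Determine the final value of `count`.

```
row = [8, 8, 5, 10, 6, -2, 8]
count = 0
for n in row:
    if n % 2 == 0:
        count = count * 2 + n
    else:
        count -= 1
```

476

n=8: even, count = 0*2+8 = 8
n=8: even, count = 8*2+8 = 24
n=5: not even, count = 24-1 = 23
n=10: even, count = 23*2+10 = 56
n=6: even, count = 56*2+6 = 118
n=-2: even, count = 118*2+(-2) = 234
n=8: even, count = 234*2+8 = 476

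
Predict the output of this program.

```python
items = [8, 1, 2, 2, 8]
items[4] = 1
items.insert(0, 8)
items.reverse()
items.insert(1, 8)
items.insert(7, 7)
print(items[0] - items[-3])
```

-7

items[4] = 1 → [8, 1, 2, 2, 1]
insert 8 at 0 → [8, 8, 1, 2, 2, 1]
reverse → [1, 2, 2, 1, 8, 8]
insert 8 at 1 → [1, 8, 2, 2, 1, 8, 8]
insert 7 at 7 → [1, 8, 2, 2, 1, 8, 8, 7]
items[0]-items[-3] = 1-8 = -7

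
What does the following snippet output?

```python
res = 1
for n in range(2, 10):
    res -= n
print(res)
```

n=2: res = 1-2 = -1
n=3: res = (-1)-3 = -4
n=4: res = (-4)-4 = -8
n=5: res = (-8)-5 = -13
n=6: res = (-13)-6 = -19
n=7: res = (-19)-7 = -26
n=8: res = (-26)-8 = -34
n=9: res = (-34)-9 = -43

-43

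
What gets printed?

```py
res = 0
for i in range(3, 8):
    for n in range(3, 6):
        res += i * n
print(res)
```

i=3,n=3: res = 0+9 = 9
i=3,n=4: res = 9+12 = 21
i=3,n=5: res = 21+15 = 36
i=4,n=3: res = 36+12 = 48
i=4,n=4: res = 48+16 = 64
i=4,n=5: res = 64+20 = 84
i=5,n=3: res = 84+15 = 99
i=5,n=4: res = 99+20 = 119
i=5,n=5: res = 119+25 = 144
i=6,n=3: res = 144+18 = 162
i=6,n=4: res = 162+24 = 186
i=6,n=5: res = 186+30 = 216
i=7,n=3: res = 216+21 = 237
i=7,n=4: res = 237+28 = 265
i=7,n=5: res = 265+35 = 300

300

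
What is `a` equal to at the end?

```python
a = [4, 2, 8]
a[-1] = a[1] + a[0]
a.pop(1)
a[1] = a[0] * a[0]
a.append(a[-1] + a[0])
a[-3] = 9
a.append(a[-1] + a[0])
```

[9, 16, 20, 29]

a[-1] = a[1]+a[0] = 2+4 = 6 → [4, 2, 6]
pop(1) removes 2 → [4, 6]
a[1] = a[0]*a[0] = 4*4 = 16 → [4, 16]
append a[-1]+a[0] = 16+4 = 20 → [4, 16, 20]
a[-3] = 9 → [9, 16, 20]
append a[-1]+a[0] = 20+9 = 29 → [9, 16, 20, 29]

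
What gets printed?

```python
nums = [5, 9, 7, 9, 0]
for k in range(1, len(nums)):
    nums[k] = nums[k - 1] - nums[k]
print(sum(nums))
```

k=1: nums[1] = 5-9 = -4 → [5, -4, 7, 9, 0]
k=2: nums[2] = (-4)-7 = -11 → [5, -4, -11, 9, 0]
k=3: nums[3] = (-11)-9 = -20 → [5, -4, -11, -20, 0]
k=4: nums[4] = (-20)-0 = -20 → [5, -4, -11, -20, -20]
sum = -50

-50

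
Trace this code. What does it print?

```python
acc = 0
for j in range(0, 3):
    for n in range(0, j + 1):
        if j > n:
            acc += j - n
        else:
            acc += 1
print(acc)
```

j=0,n=0: not 0>0, acc = 0+1 = 1
j=1,n=0: 1>0, acc = 1+1 = 2
j=1,n=1: not 1>1, acc = 2+1 = 3
j=2,n=0: 2>0, acc = 3+2 = 5
j=2,n=1: 2>1, acc = 5+1 = 6
j=2,n=2: not 2>2, acc = 6+1 = 7

7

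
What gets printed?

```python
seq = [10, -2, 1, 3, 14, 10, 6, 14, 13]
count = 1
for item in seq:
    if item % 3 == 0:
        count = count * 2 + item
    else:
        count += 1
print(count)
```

item=10: not %3==0, count = 1+1 = 2
item=-2: not %3==0, count = 2+1 = 3
item=1: not %3==0, count = 3+1 = 4
item=3: %3==0, count = 4*2+3 = 11
item=14: not %3==0, count = 11+1 = 12
item=10: not %3==0, count = 12+1 = 13
item=6: %3==0, count = 13*2+6 = 32
item=14: not %3==0, count = 32+1 = 33
item=13: not %3==0, count = 33+1 = 34

34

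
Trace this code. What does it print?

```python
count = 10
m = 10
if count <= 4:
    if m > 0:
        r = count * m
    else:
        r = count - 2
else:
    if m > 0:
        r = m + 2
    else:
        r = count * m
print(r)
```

count=10, m=10
count <= 4 is False; m > 0 is True
→ r = m + 2 = 12

12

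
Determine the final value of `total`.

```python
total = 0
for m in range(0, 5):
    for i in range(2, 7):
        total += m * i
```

200

m=0,i=2: total = 0+0 = 0
m=0,i=3: total = 0+0 = 0
m=0,i=4: total = 0+0 = 0
m=0,i=5: total = 0+0 = 0
m=0,i=6: total = 0+0 = 0
m=1,i=2: total = 0+2 = 2
m=1,i=3: total = 2+3 = 5
m=1,i=4: total = 5+4 = 9
m=1,i=5: total = 9+5 = 14
m=1,i=6: total = 14+6 = 20
m=2,i=2: total = 20+4 = 24
m=2,i=3: total = 24+6 = 30
m=2,i=4: total = 30+8 = 38
m=2,i=5: total = 38+10 = 48
m=2,i=6: total = 48+12 = 60
m=3,i=2: total = 60+6 = 66
m=3,i=3: total = 66+9 = 75
m=3,i=4: total = 75+12 = 87
m=3,i=5: total = 87+15 = 102
m=3,i=6: total = 102+18 = 120
m=4,i=2: total = 120+8 = 128
m=4,i=3: total = 128+12 = 140
m=4,i=4: total = 140+16 = 156
m=4,i=5: total = 156+20 = 176
m=4,i=6: total = 176+24 = 200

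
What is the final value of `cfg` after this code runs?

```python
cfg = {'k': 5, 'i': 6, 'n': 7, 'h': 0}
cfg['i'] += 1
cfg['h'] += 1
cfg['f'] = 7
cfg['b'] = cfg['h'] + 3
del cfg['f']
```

cfg['i'] = 6+1 = 7 → {'k': 5, 'i': 7, 'n': 7, 'h': 0}
cfg['h'] = 0+1 = 1 → {'k': 5, 'i': 7, 'n': 7, 'h': 1}
cfg['f'] = 7 → {'k': 5, 'i': 7, 'n': 7, 'h': 1, 'f': 7}
cfg['b'] = cfg['h']+3 = 4 → {'k': 5, 'i': 7, 'n': 7, 'h': 1, 'f': 7, 'b': 4}
del 'f' → {'k': 5, 'i': 7, 'n': 7, 'h': 1, 'b': 4}

{'k': 5, 'i': 7, 'n': 7, 'h': 1, 'b': 4}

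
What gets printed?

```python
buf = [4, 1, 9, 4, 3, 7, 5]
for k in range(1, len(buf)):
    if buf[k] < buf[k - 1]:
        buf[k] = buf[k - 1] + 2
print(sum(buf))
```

75

k=1: 1<4, buf[1] = 4+2 = 6 → [4, 6, 9, 4, 3, 7, 5]
k=2: 9>=6, unchanged → [4, 6, 9, 4, 3, 7, 5]
k=3: 4<9, buf[3] = 9+2 = 11 → [4, 6, 9, 11, 3, 7, 5]
k=4: 3<11, buf[4] = 11+2 = 13 → [4, 6, 9, 11, 13, 7, 5]
k=5: 7<13, buf[5] = 13+2 = 15 → [4, 6, 9, 11, 13, 15, 5]
k=6: 5<15, buf[6] = 15+2 = 17 → [4, 6, 9, 11, 13, 15, 17]
sum = 75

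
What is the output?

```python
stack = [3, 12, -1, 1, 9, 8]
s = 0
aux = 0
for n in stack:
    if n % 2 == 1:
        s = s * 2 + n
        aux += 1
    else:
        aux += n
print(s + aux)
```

55

n=3: odd, s = 0*2+3 = 3; aux=1
n=12: not odd; aux=13
n=-1: odd, s = 3*2+(-1) = 5; aux=14
n=1: odd, s = 5*2+1 = 11; aux=15
n=9: odd, s = 11*2+9 = 31; aux=16
n=8: not odd; aux=24
s+aux = 31+24 = 55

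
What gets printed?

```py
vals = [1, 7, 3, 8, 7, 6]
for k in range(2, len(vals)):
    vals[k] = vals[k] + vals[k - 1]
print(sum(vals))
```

k=2: vals[2] = 3+7 = 10 → [1, 7, 10, 8, 7, 6]
k=3: vals[3] = 8+10 = 18 → [1, 7, 10, 18, 7, 6]
k=4: vals[4] = 7+18 = 25 → [1, 7, 10, 18, 25, 6]
k=5: vals[5] = 6+25 = 31 → [1, 7, 10, 18, 25, 31]
sum = 92

92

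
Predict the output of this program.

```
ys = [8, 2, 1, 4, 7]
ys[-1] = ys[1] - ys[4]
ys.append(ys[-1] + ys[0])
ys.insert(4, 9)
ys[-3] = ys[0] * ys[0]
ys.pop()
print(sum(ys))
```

ys[-1] = ys[1]-ys[4] = 2-7 = -5 → [8, 2, 1, 4, -5]
append ys[-1]+ys[0] = (-5)+8 = 3 → [8, 2, 1, 4, -5, 3]
insert 9 at 4 → [8, 2, 1, 4, 9, -5, 3]
ys[-3] = ys[0]*ys[0] = 8*8 = 64 → [8, 2, 1, 4, 64, -5, 3]
pop() removes 3 → [8, 2, 1, 4, 64, -5]
sum = 74

74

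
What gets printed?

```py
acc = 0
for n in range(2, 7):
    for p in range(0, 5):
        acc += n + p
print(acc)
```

150

n=2,p=0: acc = 0+2 = 2
n=2,p=1: acc = 2+3 = 5
n=2,p=2: acc = 5+4 = 9
n=2,p=3: acc = 9+5 = 14
n=2,p=4: acc = 14+6 = 20
n=3,p=0: acc = 20+3 = 23
n=3,p=1: acc = 23+4 = 27
n=3,p=2: acc = 27+5 = 32
n=3,p=3: acc = 32+6 = 38
n=3,p=4: acc = 38+7 = 45
n=4,p=0: acc = 45+4 = 49
n=4,p=1: acc = 49+5 = 54
n=4,p=2: acc = 54+6 = 60
n=4,p=3: acc = 60+7 = 67
n=4,p=4: acc = 67+8 = 75
n=5,p=0: acc = 75+5 = 80
n=5,p=1: acc = 80+6 = 86
n=5,p=2: acc = 86+7 = 93
n=5,p=3: acc = 93+8 = 101
n=5,p=4: acc = 101+9 = 110
n=6,p=0: acc = 110+6 = 116
n=6,p=1: acc = 116+7 = 123
n=6,p=2: acc = 123+8 = 131
n=6,p=3: acc = 131+9 = 140
n=6,p=4: acc = 140+10 = 150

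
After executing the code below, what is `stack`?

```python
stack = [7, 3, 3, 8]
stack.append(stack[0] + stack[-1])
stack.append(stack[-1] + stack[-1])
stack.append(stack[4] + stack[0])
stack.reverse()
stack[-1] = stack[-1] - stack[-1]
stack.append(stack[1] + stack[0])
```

[22, 30, 15, 8, 3, 3, 0, 52]

append stack[0]+stack[-1] = 7+8 = 15 → [7, 3, 3, 8, 15]
append stack[-1]+stack[-1] = 15+15 = 30 → [7, 3, 3, 8, 15, 30]
append stack[4]+stack[0] = 15+7 = 22 → [7, 3, 3, 8, 15, 30, 22]
reverse → [22, 30, 15, 8, 3, 3, 7]
stack[-1] = stack[-1]-stack[-1] = 7-7 = 0 → [22, 30, 15, 8, 3, 3, 0]
append stack[1]+stack[0] = 30+22 = 52 → [22, 30, 15, 8, 3, 3, 0, 52]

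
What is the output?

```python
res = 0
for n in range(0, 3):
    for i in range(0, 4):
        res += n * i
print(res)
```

n=0,i=0: res = 0+0 = 0
n=0,i=1: res = 0+0 = 0
n=0,i=2: res = 0+0 = 0
n=0,i=3: res = 0+0 = 0
n=1,i=0: res = 0+0 = 0
n=1,i=1: res = 0+1 = 1
n=1,i=2: res = 1+2 = 3
n=1,i=3: res = 3+3 = 6
n=2,i=0: res = 6+0 = 6
n=2,i=1: res = 6+2 = 8
n=2,i=2: res = 8+4 = 12
n=2,i=3: res = 12+6 = 18

18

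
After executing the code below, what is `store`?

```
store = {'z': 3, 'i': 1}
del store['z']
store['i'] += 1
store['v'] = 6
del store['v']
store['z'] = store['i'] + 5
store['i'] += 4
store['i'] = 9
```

del 'z' → {'i': 1}
store['i'] = 1+1 = 2 → {'i': 2}
store['v'] = 6 → {'i': 2, 'v': 6}
del 'v' → {'i': 2}
store['z'] = store['i']+5 = 7 → {'i': 2, 'z': 7}
store['i'] = 2+4 = 6 → {'i': 6, 'z': 7}
store['i'] = 9 → {'i': 9, 'z': 7}

{'i': 9, 'z': 7}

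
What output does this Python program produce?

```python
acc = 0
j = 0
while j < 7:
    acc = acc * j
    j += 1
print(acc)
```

0

j=0: acc = 0*0 = 0
j=1: acc = 0*1 = 0
j=2: acc = 0*2 = 0
j=3: acc = 0*3 = 0
j=4: acc = 0*4 = 0
j=5: acc = 0*5 = 0
j=6: acc = 0*6 = 0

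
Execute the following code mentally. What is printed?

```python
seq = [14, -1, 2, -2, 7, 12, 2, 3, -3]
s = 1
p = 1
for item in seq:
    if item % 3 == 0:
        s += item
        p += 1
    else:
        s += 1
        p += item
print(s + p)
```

item=14: not %3==0, s = 1+1 = 2; p=15
item=-1: not %3==0, s = 2+1 = 3; p=14
item=2: not %3==0, s = 3+1 = 4; p=16
item=-2: not %3==0, s = 4+1 = 5; p=14
item=7: not %3==0, s = 5+1 = 6; p=21
item=12: %3==0, s = 6+12 = 18; p=22
item=2: not %3==0, s = 18+1 = 19; p=24
item=3: %3==0, s = 19+3 = 22; p=25
item=-3: %3==0, s = 22+(-3) = 19; p=26
s+p = 19+26 = 45

45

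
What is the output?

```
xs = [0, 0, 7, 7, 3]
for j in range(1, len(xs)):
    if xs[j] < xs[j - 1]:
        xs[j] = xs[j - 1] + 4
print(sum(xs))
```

j=1: 0>=0, unchanged → [0, 0, 7, 7, 3]
j=2: 7>=0, unchanged → [0, 0, 7, 7, 3]
j=3: 7>=7, unchanged → [0, 0, 7, 7, 3]
j=4: 3<7, xs[4] = 7+4 = 11 → [0, 0, 7, 7, 11]
sum = 25

25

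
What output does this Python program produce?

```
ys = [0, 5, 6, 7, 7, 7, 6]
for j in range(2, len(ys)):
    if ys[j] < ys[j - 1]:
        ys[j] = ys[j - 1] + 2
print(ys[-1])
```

j=2: 6>=5, unchanged → [0, 5, 6, 7, 7, 7, 6]
j=3: 7>=6, unchanged → [0, 5, 6, 7, 7, 7, 6]
j=4: 7>=7, unchanged → [0, 5, 6, 7, 7, 7, 6]
j=5: 7>=7, unchanged → [0, 5, 6, 7, 7, 7, 6]
j=6: 6<7, ys[6] = 7+2 = 9 → [0, 5, 6, 7, 7, 7, 9]

9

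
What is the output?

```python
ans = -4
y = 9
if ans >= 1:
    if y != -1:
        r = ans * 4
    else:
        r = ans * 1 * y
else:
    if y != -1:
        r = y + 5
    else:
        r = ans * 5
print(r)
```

14

ans=-4, y=9
ans >= 1 is False; y != -1 is True
→ r = y + 5 = 14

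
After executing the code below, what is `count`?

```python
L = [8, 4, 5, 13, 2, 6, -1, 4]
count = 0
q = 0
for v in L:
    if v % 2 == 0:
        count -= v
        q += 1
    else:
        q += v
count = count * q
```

v=8: even, count = 0-8 = -8; q=1
v=4: even, count = (-8)-4 = -12; q=2
v=5: not even; q=7
v=13: not even; q=20
v=2: even, count = (-12)-2 = -14; q=21
v=6: even, count = (-14)-6 = -20; q=22
v=-1: not even; q=21
v=4: even, count = (-20)-4 = -24; q=22
count*q = (-24)*22 = -528

-528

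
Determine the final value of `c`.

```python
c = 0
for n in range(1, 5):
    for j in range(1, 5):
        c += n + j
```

n=1,j=1: c = 0+2 = 2
n=1,j=2: c = 2+3 = 5
n=1,j=3: c = 5+4 = 9
n=1,j=4: c = 9+5 = 14
n=2,j=1: c = 14+3 = 17
n=2,j=2: c = 17+4 = 21
n=2,j=3: c = 21+5 = 26
n=2,j=4: c = 26+6 = 32
n=3,j=1: c = 32+4 = 36
n=3,j=2: c = 36+5 = 41
n=3,j=3: c = 41+6 = 47
n=3,j=4: c = 47+7 = 54
n=4,j=1: c = 54+5 = 59
n=4,j=2: c = 59+6 = 65
n=4,j=3: c = 65+7 = 72
n=4,j=4: c = 72+8 = 80

80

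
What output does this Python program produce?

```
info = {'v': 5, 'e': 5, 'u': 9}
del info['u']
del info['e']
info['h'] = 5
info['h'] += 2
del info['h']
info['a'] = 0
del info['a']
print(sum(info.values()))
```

del 'u' → {'v': 5, 'e': 5}
del 'e' → {'v': 5}
info['h'] = 5 → {'v': 5, 'h': 5}
info['h'] = 5+2 = 7 → {'v': 5, 'h': 7}
del 'h' → {'v': 5}
info['a'] = 0 → {'v': 5, 'a': 0}
del 'a' → {'v': 5}
sum of values = 5

5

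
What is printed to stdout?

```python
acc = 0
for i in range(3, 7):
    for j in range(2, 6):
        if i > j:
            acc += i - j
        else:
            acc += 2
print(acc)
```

32

i=3,j=2: 3>2, acc = 0+1 = 1
i=3,j=3: not 3>3, acc = 1+2 = 3
i=3,j=4: not 3>4, acc = 3+2 = 5
i=3,j=5: not 3>5, acc = 5+2 = 7
i=4,j=2: 4>2, acc = 7+2 = 9
i=4,j=3: 4>3, acc = 9+1 = 10
i=4,j=4: not 4>4, acc = 10+2 = 12
i=4,j=5: not 4>5, acc = 12+2 = 14
i=5,j=2: 5>2, acc = 14+3 = 17
i=5,j=3: 5>3, acc = 17+2 = 19
i=5,j=4: 5>4, acc = 19+1 = 20
i=5,j=5: not 5>5, acc = 20+2 = 22
i=6,j=2: 6>2, acc = 22+4 = 26
i=6,j=3: 6>3, acc = 26+3 = 29
i=6,j=4: 6>4, acc = 29+2 = 31
i=6,j=5: 6>5, acc = 31+1 = 32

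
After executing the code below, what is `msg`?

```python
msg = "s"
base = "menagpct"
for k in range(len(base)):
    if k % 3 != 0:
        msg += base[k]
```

'sengpt'

k=0: skip
k=1: add 'e' → 'se'
k=2: add 'n' → 'sen'
k=3: skip
k=4: add 'g' → 'seng'
k=5: add 'p' → 'sengp'
k=6: skip
k=7: add 't' → 'sengpt'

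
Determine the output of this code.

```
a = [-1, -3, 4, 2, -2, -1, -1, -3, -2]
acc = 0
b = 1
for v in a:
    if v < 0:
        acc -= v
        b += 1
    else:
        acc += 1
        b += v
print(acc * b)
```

210

v=-1: <0, acc = 0-(-1) = 1; b=2
v=-3: <0, acc = 1-(-3) = 4; b=3
v=4: not <0, acc = 4+1 = 5; b=7
v=2: not <0, acc = 5+1 = 6; b=9
v=-2: <0, acc = 6-(-2) = 8; b=10
v=-1: <0, acc = 8-(-1) = 9; b=11
v=-1: <0, acc = 9-(-1) = 10; b=12
v=-3: <0, acc = 10-(-3) = 13; b=13
v=-2: <0, acc = 13-(-2) = 15; b=14
acc*b = 15*14 = 210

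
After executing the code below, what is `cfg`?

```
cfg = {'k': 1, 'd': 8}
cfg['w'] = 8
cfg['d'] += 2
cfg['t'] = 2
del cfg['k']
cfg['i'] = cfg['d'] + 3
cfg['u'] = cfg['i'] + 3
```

cfg['w'] = 8 → {'k': 1, 'd': 8, 'w': 8}
cfg['d'] = 8+2 = 10 → {'k': 1, 'd': 10, 'w': 8}
cfg['t'] = 2 → {'k': 1, 'd': 10, 'w': 8, 't': 2}
del 'k' → {'d': 10, 'w': 8, 't': 2}
cfg['i'] = cfg['d']+3 = 13 → {'d': 10, 'w': 8, 't': 2, 'i': 13}
cfg['u'] = cfg['i']+3 = 16 → {'d': 10, 'w': 8, 't': 2, 'i': 13, 'u': 16}

{'d': 10, 'w': 8, 't': 2, 'i': 13, 'u': 16}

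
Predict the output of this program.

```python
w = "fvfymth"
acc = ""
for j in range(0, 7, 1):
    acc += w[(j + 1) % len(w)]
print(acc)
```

j=0: add w[1]='v' → 'v'
j=1: add w[2]='f' → 'vf'
j=2: add w[3]='y' → 'vfy'
j=3: add w[4]='m' → 'vfym'
j=4: add w[5]='t' → 'vfymt'
j=5: add w[6]='h' → 'vfymth'
j=6: add w[0]='f' → 'vfymthf'

vfymthf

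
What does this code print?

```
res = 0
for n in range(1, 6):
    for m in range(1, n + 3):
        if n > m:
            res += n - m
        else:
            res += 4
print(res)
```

n=1,m=1: not 1>1, res = 0+4 = 4
n=1,m=2: not 1>2, res = 4+4 = 8
n=1,m=3: not 1>3, res = 8+4 = 12
n=2,m=1: 2>1, res = 12+1 = 13
n=2,m=2: not 2>2, res = 13+4 = 17
n=2,m=3: not 2>3, res = 17+4 = 21
n=2,m=4: not 2>4, res = 21+4 = 25
n=3,m=1: 3>1, res = 25+2 = 27
n=3,m=2: 3>2, res = 27+1 = 28
n=3,m=3: not 3>3, res = 28+4 = 32
n=3,m=4: not 3>4, res = 32+4 = 36
n=3,m=5: not 3>5, res = 36+4 = 40
n=4,m=1: 4>1, res = 40+3 = 43
n=4,m=2: 4>2, res = 43+2 = 45
n=4,m=3: 4>3, res = 45+1 = 46
n=4,m=4: not 4>4, res = 46+4 = 50
n=4,m=5: not 4>5, res = 50+4 = 54
n=4,m=6: not 4>6, res = 54+4 = 58
n=5,m=1: 5>1, res = 58+4 = 62
n=5,m=2: 5>2, res = 62+3 = 65
n=5,m=3: 5>3, res = 65+2 = 67
n=5,m=4: 5>4, res = 67+1 = 68
n=5,m=5: not 5>5, res = 68+4 = 72
n=5,m=6: not 5>6, res = 72+4 = 76
n=5,m=7: not 5>7, res = 76+4 = 80

80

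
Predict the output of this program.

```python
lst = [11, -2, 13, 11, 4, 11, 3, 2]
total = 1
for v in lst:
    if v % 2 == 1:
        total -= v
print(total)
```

-48

v=11: odd, total = 1-11 = -10
v=-2: not odd
v=13: odd, total = (-10)-13 = -23
v=11: odd, total = (-23)-11 = -34
v=4: not odd
v=11: odd, total = (-34)-11 = -45
v=3: odd, total = (-45)-3 = -48
v=2: not odd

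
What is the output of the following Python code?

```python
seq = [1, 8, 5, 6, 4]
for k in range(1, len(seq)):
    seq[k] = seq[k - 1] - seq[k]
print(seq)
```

[1, -7, -12, -18, -22]

k=1: seq[1] = 1-8 = -7 → [1, -7, 5, 6, 4]
k=2: seq[2] = (-7)-5 = -12 → [1, -7, -12, 6, 4]
k=3: seq[3] = (-12)-6 = -18 → [1, -7, -12, -18, 4]
k=4: seq[4] = (-18)-4 = -22 → [1, -7, -12, -18, -22]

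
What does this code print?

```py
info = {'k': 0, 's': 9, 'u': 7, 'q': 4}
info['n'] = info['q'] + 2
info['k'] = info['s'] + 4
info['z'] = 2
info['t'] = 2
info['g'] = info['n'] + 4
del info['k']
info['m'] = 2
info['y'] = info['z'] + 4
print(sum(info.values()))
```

48

info['n'] = info['q']+2 = 6 → {'k': 0, 's': 9, 'u': 7, 'q': 4, 'n': 6}
info['k'] = info['s']+4 = 13 → {'k': 13, 's': 9, 'u': 7, 'q': 4, 'n': 6}
info['z'] = 2 → {'k': 13, 's': 9, 'u': 7, 'q': 4, 'n': 6, 'z': 2}
info['t'] = 2 → {'k': 13, 's': 9, 'u': 7, 'q': 4, 'n': 6, 'z': 2, 't': 2}
info['g'] = info['n']+4 = 10 → {'k': 13, 's': 9, 'u': 7, 'q': 4, 'n': 6, 'z': 2, 't': 2, 'g': 10}
del 'k' → {'s': 9, 'u': 7, 'q': 4, 'n': 6, 'z': 2, 't': 2, 'g': 10}
info['m'] = 2 → {'s': 9, 'u': 7, 'q': 4, 'n': 6, 'z': 2, 't': 2, 'g': 10, 'm': 2}
info['y'] = info['z']+4 = 6 → {'s': 9, 'u': 7, 'q': 4, 'n': 6, 'z': 2, 't': 2, 'g': 10, 'm': 2, 'y': 6}
sum of values = 48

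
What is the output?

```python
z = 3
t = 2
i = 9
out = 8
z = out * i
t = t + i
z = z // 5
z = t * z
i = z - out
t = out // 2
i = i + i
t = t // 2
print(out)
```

z = 8*9 = 72
t = 2+9 = 11
z = 72//5 = 14
z = 11*14 = 154
i = 154-8 = 146
t = 8//2 = 4
i = 146+146 = 292
t = 4//2 = 2

8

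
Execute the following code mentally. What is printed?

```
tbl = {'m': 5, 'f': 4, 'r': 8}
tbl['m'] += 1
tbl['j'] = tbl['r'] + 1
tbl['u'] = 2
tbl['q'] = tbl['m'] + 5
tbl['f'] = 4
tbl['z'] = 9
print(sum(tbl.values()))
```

tbl['m'] = 5+1 = 6 → {'m': 6, 'f': 4, 'r': 8}
tbl['j'] = tbl['r']+1 = 9 → {'m': 6, 'f': 4, 'r': 8, 'j': 9}
tbl['u'] = 2 → {'m': 6, 'f': 4, 'r': 8, 'j': 9, 'u': 2}
tbl['q'] = tbl['m']+5 = 11 → {'m': 6, 'f': 4, 'r': 8, 'j': 9, 'u': 2, 'q': 11}
tbl['f'] = 4 → {'m': 6, 'f': 4, 'r': 8, 'j': 9, 'u': 2, 'q': 11}
tbl['z'] = 9 → {'m': 6, 'f': 4, 'r': 8, 'j': 9, 'u': 2, 'q': 11, 'z': 9}
sum of values = 49

49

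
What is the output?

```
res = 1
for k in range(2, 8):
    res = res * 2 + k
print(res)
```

247

k=2: res = 1*2+2 = 4
k=3: res = 4*2+3 = 11
k=4: res = 11*2+4 = 26
k=5: res = 26*2+5 = 57
k=6: res = 57*2+6 = 120
k=7: res = 120*2+7 = 247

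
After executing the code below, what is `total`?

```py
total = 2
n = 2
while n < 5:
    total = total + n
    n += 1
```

n=2: total = 2+2 = 4
n=3: total = 4+3 = 7
n=4: total = 7+4 = 11

11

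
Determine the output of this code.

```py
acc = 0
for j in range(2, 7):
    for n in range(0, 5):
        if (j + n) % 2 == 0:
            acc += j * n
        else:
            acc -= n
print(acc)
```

80

j=2,n=0: even sum, acc = 0+0 = 0
j=2,n=1: odd sum, acc = 0-1 = -1
j=2,n=2: even sum, acc = (-1)+4 = 3
j=2,n=3: odd sum, acc = 3-3 = 0
j=2,n=4: even sum, acc = 0+8 = 8
j=3,n=0: odd sum, acc = 8-0 = 8
j=3,n=1: even sum, acc = 8+3 = 11
j=3,n=2: odd sum, acc = 11-2 = 9
j=3,n=3: even sum, acc = 9+9 = 18
j=3,n=4: odd sum, acc = 18-4 = 14
j=4,n=0: even sum, acc = 14+0 = 14
j=4,n=1: odd sum, acc = 14-1 = 13
j=4,n=2: even sum, acc = 13+8 = 21
j=4,n=3: odd sum, acc = 21-3 = 18
j=4,n=4: even sum, acc = 18+16 = 34
j=5,n=0: odd sum, acc = 34-0 = 34
j=5,n=1: even sum, acc = 34+5 = 39
j=5,n=2: odd sum, acc = 39-2 = 37
j=5,n=3: even sum, acc = 37+15 = 52
j=5,n=4: odd sum, acc = 52-4 = 48
j=6,n=0: even sum, acc = 48+0 = 48
j=6,n=1: odd sum, acc = 48-1 = 47
j=6,n=2: even sum, acc = 47+12 = 59
j=6,n=3: odd sum, acc = 59-3 = 56
j=6,n=4: even sum, acc = 56+24 = 80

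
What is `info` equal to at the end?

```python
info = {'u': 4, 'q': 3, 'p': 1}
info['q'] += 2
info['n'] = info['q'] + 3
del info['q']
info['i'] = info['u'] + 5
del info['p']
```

{'u': 4, 'n': 8, 'i': 9}

info['q'] = 3+2 = 5 → {'u': 4, 'q': 5, 'p': 1}
info['n'] = info['q']+3 = 8 → {'u': 4, 'q': 5, 'p': 1, 'n': 8}
del 'q' → {'u': 4, 'p': 1, 'n': 8}
info['i'] = info['u']+5 = 9 → {'u': 4, 'p': 1, 'n': 8, 'i': 9}
del 'p' → {'u': 4, 'n': 8, 'i': 9}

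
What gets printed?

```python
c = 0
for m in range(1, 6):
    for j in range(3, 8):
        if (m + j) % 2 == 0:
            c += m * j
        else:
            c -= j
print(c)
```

m=1,j=3: even sum, c = 0+3 = 3
m=1,j=4: odd sum, c = 3-4 = -1
m=1,j=5: even sum, c = (-1)+5 = 4
m=1,j=6: odd sum, c = 4-6 = -2
m=1,j=7: even sum, c = (-2)+7 = 5
m=2,j=3: odd sum, c = 5-3 = 2
m=2,j=4: even sum, c = 2+8 = 10
m=2,j=5: odd sum, c = 10-5 = 5
m=2,j=6: even sum, c = 5+12 = 17
m=2,j=7: odd sum, c = 17-7 = 10
m=3,j=3: even sum, c = 10+9 = 19
m=3,j=4: odd sum, c = 19-4 = 15
m=3,j=5: even sum, c = 15+15 = 30
m=3,j=6: odd sum, c = 30-6 = 24
m=3,j=7: even sum, c = 24+21 = 45
m=4,j=3: odd sum, c = 45-3 = 42
m=4,j=4: even sum, c = 42+16 = 58
m=4,j=5: odd sum, c = 58-5 = 53
m=4,j=6: even sum, c = 53+24 = 77
m=4,j=7: odd sum, c = 77-7 = 70
m=5,j=3: even sum, c = 70+15 = 85
m=5,j=4: odd sum, c = 85-4 = 81
m=5,j=5: even sum, c = 81+25 = 106
m=5,j=6: odd sum, c = 106-6 = 100
m=5,j=7: even sum, c = 100+35 = 135

135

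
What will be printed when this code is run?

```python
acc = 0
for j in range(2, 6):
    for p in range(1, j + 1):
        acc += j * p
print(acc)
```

139

j=2,p=1: acc = 0+2 = 2
j=2,p=2: acc = 2+4 = 6
j=3,p=1: acc = 6+3 = 9
j=3,p=2: acc = 9+6 = 15
j=3,p=3: acc = 15+9 = 24
j=4,p=1: acc = 24+4 = 28
j=4,p=2: acc = 28+8 = 36
j=4,p=3: acc = 36+12 = 48
j=4,p=4: acc = 48+16 = 64
j=5,p=1: acc = 64+5 = 69
j=5,p=2: acc = 69+10 = 79
j=5,p=3: acc = 79+15 = 94
j=5,p=4: acc = 94+20 = 114
j=5,p=5: acc = 114+25 = 139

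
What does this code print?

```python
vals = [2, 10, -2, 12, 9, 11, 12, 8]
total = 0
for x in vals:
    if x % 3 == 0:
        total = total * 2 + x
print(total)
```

x=2: not %3==0
x=10: not %3==0
x=-2: not %3==0
x=12: %3==0, total = 0*2+12 = 12
x=9: %3==0, total = 12*2+9 = 33
x=11: not %3==0
x=12: %3==0, total = 33*2+12 = 78
x=8: not %3==0

78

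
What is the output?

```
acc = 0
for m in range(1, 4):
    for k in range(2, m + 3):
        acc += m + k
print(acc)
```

m=1,k=2: acc = 0+3 = 3
m=1,k=3: acc = 3+4 = 7
m=2,k=2: acc = 7+4 = 11
m=2,k=3: acc = 11+5 = 16
m=2,k=4: acc = 16+6 = 22
m=3,k=2: acc = 22+5 = 27
m=3,k=3: acc = 27+6 = 33
m=3,k=4: acc = 33+7 = 40
m=3,k=5: acc = 40+8 = 48

48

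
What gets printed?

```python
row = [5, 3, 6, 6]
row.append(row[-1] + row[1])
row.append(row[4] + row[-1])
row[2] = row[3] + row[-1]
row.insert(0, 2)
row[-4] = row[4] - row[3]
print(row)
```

[2, 5, 3, -18, 6, 9, 18]

append row[-1]+row[1] = 6+3 = 9 → [5, 3, 6, 6, 9]
append row[4]+row[-1] = 9+9 = 18 → [5, 3, 6, 6, 9, 18]
row[2] = row[3]+row[-1] = 6+18 = 24 → [5, 3, 24, 6, 9, 18]
insert 2 at 0 → [2, 5, 3, 24, 6, 9, 18]
row[-4] = row[4]-row[3] = 6-24 = -18 → [2, 5, 3, -18, 6, 9, 18]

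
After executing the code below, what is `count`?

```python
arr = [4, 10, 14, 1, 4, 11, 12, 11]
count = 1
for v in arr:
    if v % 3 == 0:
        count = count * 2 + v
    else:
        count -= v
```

v=4: not %3==0, count = 1-4 = -3
v=10: not %3==0, count = (-3)-10 = -13
v=14: not %3==0, count = (-13)-14 = -27
v=1: not %3==0, count = (-27)-1 = -28
v=4: not %3==0, count = (-28)-4 = -32
v=11: not %3==0, count = (-32)-11 = -43
v=12: %3==0, count = (-43)*2+12 = -74
v=11: not %3==0, count = (-74)-11 = -85

-85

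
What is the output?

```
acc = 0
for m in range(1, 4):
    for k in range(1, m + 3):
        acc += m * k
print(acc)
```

71

m=1,k=1: acc = 0+1 = 1
m=1,k=2: acc = 1+2 = 3
m=1,k=3: acc = 3+3 = 6
m=2,k=1: acc = 6+2 = 8
m=2,k=2: acc = 8+4 = 12
m=2,k=3: acc = 12+6 = 18
m=2,k=4: acc = 18+8 = 26
m=3,k=1: acc = 26+3 = 29
m=3,k=2: acc = 29+6 = 35
m=3,k=3: acc = 35+9 = 44
m=3,k=4: acc = 44+12 = 56
m=3,k=5: acc = 56+15 = 71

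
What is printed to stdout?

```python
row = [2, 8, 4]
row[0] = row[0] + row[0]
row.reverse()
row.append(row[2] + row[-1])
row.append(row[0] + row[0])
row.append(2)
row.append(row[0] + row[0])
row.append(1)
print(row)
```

[4, 8, 4, 8, 8, 2, 8, 1]

row[0] = row[0]+row[0] = 2+2 = 4 → [4, 8, 4]
reverse → [4, 8, 4]
append row[2]+row[-1] = 4+4 = 8 → [4, 8, 4, 8]
append row[0]+row[0] = 4+4 = 8 → [4, 8, 4, 8, 8]
append 2 → [4, 8, 4, 8, 8, 2]
append row[0]+row[0] = 4+4 = 8 → [4, 8, 4, 8, 8, 2, 8]
append 1 → [4, 8, 4, 8, 8, 2, 8, 1]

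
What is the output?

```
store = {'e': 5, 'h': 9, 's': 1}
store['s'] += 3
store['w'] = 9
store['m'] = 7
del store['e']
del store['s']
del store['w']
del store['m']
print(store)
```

{'h': 9}

store['s'] = 1+3 = 4 → {'e': 5, 'h': 9, 's': 4}
store['w'] = 9 → {'e': 5, 'h': 9, 's': 4, 'w': 9}
store['m'] = 7 → {'e': 5, 'h': 9, 's': 4, 'w': 9, 'm': 7}
del 'e' → {'h': 9, 's': 4, 'w': 9, 'm': 7}
del 's' → {'h': 9, 'w': 9, 'm': 7}
del 'w' → {'h': 9, 'm': 7}
del 'm' → {'h': 9}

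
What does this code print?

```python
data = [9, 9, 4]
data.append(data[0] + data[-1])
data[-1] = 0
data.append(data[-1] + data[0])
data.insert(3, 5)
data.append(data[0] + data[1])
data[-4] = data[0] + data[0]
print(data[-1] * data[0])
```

162

append data[0]+data[-1] = 9+4 = 13 → [9, 9, 4, 13]
data[-1] = 0 → [9, 9, 4, 0]
append data[-1]+data[0] = 0+9 = 9 → [9, 9, 4, 0, 9]
insert 5 at 3 → [9, 9, 4, 5, 0, 9]
append data[0]+data[1] = 9+9 = 18 → [9, 9, 4, 5, 0, 9, 18]
data[-4] = data[0]+data[0] = 9+9 = 18 → [9, 9, 4, 18, 0, 9, 18]
data[-1]*data[0] = 18*9 = 162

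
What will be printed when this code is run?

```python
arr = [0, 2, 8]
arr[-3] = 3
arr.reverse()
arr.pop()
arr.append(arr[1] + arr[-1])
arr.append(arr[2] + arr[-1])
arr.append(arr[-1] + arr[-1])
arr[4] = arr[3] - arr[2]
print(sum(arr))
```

arr[-3] = 3 → [3, 2, 8]
reverse → [8, 2, 3]
pop() removes 3 → [8, 2]
append arr[1]+arr[-1] = 2+2 = 4 → [8, 2, 4]
append arr[2]+arr[-1] = 4+4 = 8 → [8, 2, 4, 8]
append arr[-1]+arr[-1] = 8+8 = 16 → [8, 2, 4, 8, 16]
arr[4] = arr[3]-arr[2] = 8-4 = 4 → [8, 2, 4, 8, 4]
sum = 26

26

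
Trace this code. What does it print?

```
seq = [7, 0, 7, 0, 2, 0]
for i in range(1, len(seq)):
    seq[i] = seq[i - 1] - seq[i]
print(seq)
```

i=1: seq[1] = 7-0 = 7 → [7, 7, 7, 0, 2, 0]
i=2: seq[2] = 7-7 = 0 → [7, 7, 0, 0, 2, 0]
i=3: seq[3] = 0-0 = 0 → [7, 7, 0, 0, 2, 0]
i=4: seq[4] = 0-2 = -2 → [7, 7, 0, 0, -2, 0]
i=5: seq[5] = (-2)-0 = -2 → [7, 7, 0, 0, -2, -2]

[7, 7, 0, 0, -2, -2]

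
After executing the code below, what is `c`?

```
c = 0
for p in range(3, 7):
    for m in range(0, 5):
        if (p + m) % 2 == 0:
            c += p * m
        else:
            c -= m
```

p=3,m=0: odd sum, c = 0-0 = 0
p=3,m=1: even sum, c = 0+3 = 3
p=3,m=2: odd sum, c = 3-2 = 1
p=3,m=3: even sum, c = 1+9 = 10
p=3,m=4: odd sum, c = 10-4 = 6
p=4,m=0: even sum, c = 6+0 = 6
p=4,m=1: odd sum, c = 6-1 = 5
p=4,m=2: even sum, c = 5+8 = 13
p=4,m=3: odd sum, c = 13-3 = 10
p=4,m=4: even sum, c = 10+16 = 26
p=5,m=0: odd sum, c = 26-0 = 26
p=5,m=1: even sum, c = 26+5 = 31
p=5,m=2: odd sum, c = 31-2 = 29
p=5,m=3: even sum, c = 29+15 = 44
p=5,m=4: odd sum, c = 44-4 = 40
p=6,m=0: even sum, c = 40+0 = 40
p=6,m=1: odd sum, c = 40-1 = 39
p=6,m=2: even sum, c = 39+12 = 51
p=6,m=3: odd sum, c = 51-3 = 48
p=6,m=4: even sum, c = 48+24 = 72

72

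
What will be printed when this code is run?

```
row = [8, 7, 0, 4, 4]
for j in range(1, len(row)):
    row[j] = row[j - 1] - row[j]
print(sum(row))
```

j=1: row[1] = 8-7 = 1 → [8, 1, 0, 4, 4]
j=2: row[2] = 1-0 = 1 → [8, 1, 1, 4, 4]
j=3: row[3] = 1-4 = -3 → [8, 1, 1, -3, 4]
j=4: row[4] = (-3)-4 = -7 → [8, 1, 1, -3, -7]
sum = 0

0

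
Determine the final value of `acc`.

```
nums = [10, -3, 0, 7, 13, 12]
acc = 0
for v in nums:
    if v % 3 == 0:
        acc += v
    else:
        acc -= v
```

v=10: not %3==0, acc = 0-10 = -10
v=-3: %3==0, acc = (-10)+(-3) = -13
v=0: %3==0, acc = (-13)+0 = -13
v=7: not %3==0, acc = (-13)-7 = -20
v=13: not %3==0, acc = (-20)-13 = -33
v=12: %3==0, acc = (-33)+12 = -21

-21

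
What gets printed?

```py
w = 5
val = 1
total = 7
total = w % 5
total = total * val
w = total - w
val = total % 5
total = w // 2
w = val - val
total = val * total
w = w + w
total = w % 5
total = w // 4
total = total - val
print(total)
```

0

total = 5%5 = 0
total = 0*1 = 0
w = 0-5 = -5
val = 0%5 = 0
total = (-5)//2 = -3
w = 0-0 = 0
total = 0*(-3) = 0
w = 0+0 = 0
total = 0%5 = 0
total = 0//4 = 0
total = 0-0 = 0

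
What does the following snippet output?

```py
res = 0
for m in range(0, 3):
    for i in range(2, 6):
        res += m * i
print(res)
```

m=0,i=2: res = 0+0 = 0
m=0,i=3: res = 0+0 = 0
m=0,i=4: res = 0+0 = 0
m=0,i=5: res = 0+0 = 0
m=1,i=2: res = 0+2 = 2
m=1,i=3: res = 2+3 = 5
m=1,i=4: res = 5+4 = 9
m=1,i=5: res = 9+5 = 14
m=2,i=2: res = 14+4 = 18
m=2,i=3: res = 18+6 = 24
m=2,i=4: res = 24+8 = 32
m=2,i=5: res = 32+10 = 42

42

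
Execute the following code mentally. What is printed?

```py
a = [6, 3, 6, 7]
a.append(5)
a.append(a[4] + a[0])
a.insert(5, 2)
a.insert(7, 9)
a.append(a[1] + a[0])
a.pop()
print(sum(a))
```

append 5 → [6, 3, 6, 7, 5]
append a[4]+a[0] = 5+6 = 11 → [6, 3, 6, 7, 5, 11]
insert 2 at 5 → [6, 3, 6, 7, 5, 2, 11]
insert 9 at 7 → [6, 3, 6, 7, 5, 2, 11, 9]
append a[1]+a[0] = 3+6 = 9 → [6, 3, 6, 7, 5, 2, 11, 9, 9]
pop() removes 9 → [6, 3, 6, 7, 5, 2, 11, 9]
sum = 49

49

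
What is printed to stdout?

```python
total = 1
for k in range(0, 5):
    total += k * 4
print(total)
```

41

k=0: total = 1+0*4 = 1
k=1: total = 1+1*4 = 5
k=2: total = 5+2*4 = 13
k=3: total = 13+3*4 = 25
k=4: total = 25+4*4 = 41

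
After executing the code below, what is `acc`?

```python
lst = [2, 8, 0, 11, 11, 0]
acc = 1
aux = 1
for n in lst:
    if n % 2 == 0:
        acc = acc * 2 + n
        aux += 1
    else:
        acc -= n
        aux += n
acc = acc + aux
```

n=2: even, acc = 1*2+2 = 4; aux=2
n=8: even, acc = 4*2+8 = 16; aux=3
n=0: even, acc = 16*2+0 = 32; aux=4
n=11: not even, acc = 32-11 = 21; aux=15
n=11: not even, acc = 21-11 = 10; aux=26
n=0: even, acc = 10*2+0 = 20; aux=27
acc+aux = 20+27 = 47

47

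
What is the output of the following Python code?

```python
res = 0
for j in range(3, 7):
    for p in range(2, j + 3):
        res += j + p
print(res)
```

200

j=3,p=2: res = 0+5 = 5
j=3,p=3: res = 5+6 = 11
j=3,p=4: res = 11+7 = 18
j=3,p=5: res = 18+8 = 26
j=4,p=2: res = 26+6 = 32
j=4,p=3: res = 32+7 = 39
j=4,p=4: res = 39+8 = 47
j=4,p=5: res = 47+9 = 56
j=4,p=6: res = 56+10 = 66
j=5,p=2: res = 66+7 = 73
j=5,p=3: res = 73+8 = 81
j=5,p=4: res = 81+9 = 90
j=5,p=5: res = 90+10 = 100
j=5,p=6: res = 100+11 = 111
j=5,p=7: res = 111+12 = 123
j=6,p=2: res = 123+8 = 131
j=6,p=3: res = 131+9 = 140
j=6,p=4: res = 140+10 = 150
j=6,p=5: res = 150+11 = 161
j=6,p=6: res = 161+12 = 173
j=6,p=7: res = 173+13 = 186
j=6,p=8: res = 186+14 = 200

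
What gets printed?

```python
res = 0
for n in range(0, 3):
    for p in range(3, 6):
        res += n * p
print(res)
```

n=0,p=3: res = 0+0 = 0
n=0,p=4: res = 0+0 = 0
n=0,p=5: res = 0+0 = 0
n=1,p=3: res = 0+3 = 3
n=1,p=4: res = 3+4 = 7
n=1,p=5: res = 7+5 = 12
n=2,p=3: res = 12+6 = 18
n=2,p=4: res = 18+8 = 26
n=2,p=5: res = 26+10 = 36

36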